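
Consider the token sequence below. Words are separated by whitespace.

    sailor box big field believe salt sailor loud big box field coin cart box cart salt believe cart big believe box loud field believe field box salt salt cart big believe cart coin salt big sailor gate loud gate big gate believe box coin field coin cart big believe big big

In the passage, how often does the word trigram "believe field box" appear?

1

Scanning the 49 overlapping trigram windows for "believe field box":
  position 24–26: believe field box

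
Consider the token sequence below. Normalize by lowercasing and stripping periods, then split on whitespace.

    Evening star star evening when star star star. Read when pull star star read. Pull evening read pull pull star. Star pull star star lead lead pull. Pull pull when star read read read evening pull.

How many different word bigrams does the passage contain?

21

36 tokens → 35 bigram windows in total.
Repeated bigrams (each contributes count−1 duplicates):
  star star: 6
  pull pull: 3
  pull star: 3
  star read: 3
  read pull: 2
  read read: 2
  when star: 2
14 duplicate windows → 35 − 14 = 21 distinct.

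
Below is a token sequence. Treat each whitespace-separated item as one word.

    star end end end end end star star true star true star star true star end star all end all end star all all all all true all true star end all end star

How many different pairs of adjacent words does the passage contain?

34 tokens → 33 bigram windows in total.
Repeated bigrams (each contributes count−1 duplicates):
  end end: 4
  end star: 4
  true star: 4
  all all: 3
  all end: 3
  star end: 3
  star true: 3
  all true: 2
  … (3 more repeated)
21 duplicate windows → 33 − 21 = 12 distinct.

12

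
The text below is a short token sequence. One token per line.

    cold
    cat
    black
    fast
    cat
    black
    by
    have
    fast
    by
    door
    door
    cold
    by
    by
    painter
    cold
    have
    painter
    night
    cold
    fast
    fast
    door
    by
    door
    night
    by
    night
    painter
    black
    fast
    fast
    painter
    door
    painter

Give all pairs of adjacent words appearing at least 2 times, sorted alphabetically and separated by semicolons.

Bigram counts meeting the condition (at least 2 times):
  black fast: 2
  by door: 2
  cat black: 2
  fast fast: 2

black fast; by door; cat black; fast fast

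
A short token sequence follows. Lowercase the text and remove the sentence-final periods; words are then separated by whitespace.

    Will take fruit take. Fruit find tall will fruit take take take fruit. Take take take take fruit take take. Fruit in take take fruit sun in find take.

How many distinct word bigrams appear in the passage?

29 tokens → 28 bigram windows in total.
Repeated bigrams (each contributes count−1 duplicates):
  take take: 7
  take fruit: 6
  fruit take: 4
14 duplicate windows → 28 − 14 = 14 distinct.

14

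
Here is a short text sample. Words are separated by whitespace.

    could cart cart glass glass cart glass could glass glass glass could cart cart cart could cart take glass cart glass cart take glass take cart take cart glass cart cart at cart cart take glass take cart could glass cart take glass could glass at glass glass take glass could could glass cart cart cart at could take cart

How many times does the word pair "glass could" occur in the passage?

Scanning the 59 overlapping bigram windows for "glass could":
  position 7–8: glass could
  position 11–12: glass could
  position 43–44: glass could
  position 50–51: glass could

4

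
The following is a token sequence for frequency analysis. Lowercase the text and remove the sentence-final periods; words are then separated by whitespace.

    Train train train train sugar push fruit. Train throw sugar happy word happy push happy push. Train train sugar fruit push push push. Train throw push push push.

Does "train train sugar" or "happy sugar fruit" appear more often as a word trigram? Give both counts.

"train train sugar" (2 vs 0)

"train train sugar": 2 occurrences
"happy sugar fruit": 0 occurrences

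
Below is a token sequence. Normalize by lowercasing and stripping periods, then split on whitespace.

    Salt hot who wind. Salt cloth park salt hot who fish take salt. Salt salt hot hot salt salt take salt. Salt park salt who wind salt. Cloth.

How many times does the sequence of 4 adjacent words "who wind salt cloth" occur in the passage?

2

Scanning the 25 overlapping 4-gram windows for "who wind salt cloth":
  position 3–6: who wind salt cloth
  position 25–28: who wind salt cloth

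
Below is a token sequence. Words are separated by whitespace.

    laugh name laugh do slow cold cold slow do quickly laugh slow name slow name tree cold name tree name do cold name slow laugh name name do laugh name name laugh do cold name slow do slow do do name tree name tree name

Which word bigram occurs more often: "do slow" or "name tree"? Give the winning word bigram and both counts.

"name tree" (4 vs 2)

"do slow": 2 occurrences
"name tree": 4 occurrences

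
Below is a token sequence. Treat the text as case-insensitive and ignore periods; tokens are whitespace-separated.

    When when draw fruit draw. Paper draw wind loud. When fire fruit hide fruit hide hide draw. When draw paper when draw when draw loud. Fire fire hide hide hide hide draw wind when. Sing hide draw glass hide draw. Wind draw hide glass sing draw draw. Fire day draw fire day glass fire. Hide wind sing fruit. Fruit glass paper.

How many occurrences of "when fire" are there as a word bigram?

Scanning the 60 overlapping bigram windows for "when fire":
  position 10–11: when fire

1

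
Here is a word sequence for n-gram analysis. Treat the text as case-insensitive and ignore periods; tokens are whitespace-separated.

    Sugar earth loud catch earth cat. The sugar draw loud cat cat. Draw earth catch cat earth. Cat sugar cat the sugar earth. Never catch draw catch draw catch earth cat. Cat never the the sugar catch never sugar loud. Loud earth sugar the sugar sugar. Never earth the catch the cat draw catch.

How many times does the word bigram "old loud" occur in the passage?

0

Scanning the 53 overlapping bigram windows for "old loud":
  (none found)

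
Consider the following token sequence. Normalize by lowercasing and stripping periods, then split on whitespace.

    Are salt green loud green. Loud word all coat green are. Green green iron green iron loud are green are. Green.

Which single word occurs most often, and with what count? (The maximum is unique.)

Unigram frequencies (highest first):
  green: 8
  are: 4
  loud: 3
  iron: 2
  salt: 1
  word: 1
  … (2 more, each ≤ 1)

"green", 8 times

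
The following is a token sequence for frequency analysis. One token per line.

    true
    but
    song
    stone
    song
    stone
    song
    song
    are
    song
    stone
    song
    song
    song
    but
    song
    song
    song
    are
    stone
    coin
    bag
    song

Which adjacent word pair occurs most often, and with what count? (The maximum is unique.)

Bigram frequencies (highest first):
  song song: 5
  song stone: 3
  stone song: 3
  but song: 2
  song are: 2
  true but: 1
  … (6 more, each ≤ 1)

"song song", 5 times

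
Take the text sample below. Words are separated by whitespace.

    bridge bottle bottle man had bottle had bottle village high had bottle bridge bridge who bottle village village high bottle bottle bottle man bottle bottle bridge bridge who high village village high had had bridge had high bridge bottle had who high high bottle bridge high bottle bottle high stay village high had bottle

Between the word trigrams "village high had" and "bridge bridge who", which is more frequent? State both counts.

"village high had": 3 occurrences
"bridge bridge who": 2 occurrences

"village high had" (3 vs 2)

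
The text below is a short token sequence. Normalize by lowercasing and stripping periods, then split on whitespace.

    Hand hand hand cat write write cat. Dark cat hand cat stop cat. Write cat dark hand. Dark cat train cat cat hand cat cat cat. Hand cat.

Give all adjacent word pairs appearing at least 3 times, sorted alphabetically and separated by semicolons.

Bigram counts meeting the condition (at least 3 times):
  cat cat: 3
  cat hand: 3
  hand cat: 4

cat cat; cat hand; hand cat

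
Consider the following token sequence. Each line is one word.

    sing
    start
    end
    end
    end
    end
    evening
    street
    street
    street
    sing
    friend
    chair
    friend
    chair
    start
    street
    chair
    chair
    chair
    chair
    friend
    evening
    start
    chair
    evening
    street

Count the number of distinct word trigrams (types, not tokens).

23

27 tokens → 25 trigram windows in total.
Repeated trigrams (each contributes count−1 duplicates):
  chair chair chair: 2
  end end end: 2
2 duplicate windows → 25 − 2 = 23 distinct.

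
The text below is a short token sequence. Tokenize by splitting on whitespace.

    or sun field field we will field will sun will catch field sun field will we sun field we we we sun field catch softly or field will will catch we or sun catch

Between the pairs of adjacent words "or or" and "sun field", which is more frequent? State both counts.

"or or": 0 occurrences
"sun field": 4 occurrences

"sun field" (4 vs 0)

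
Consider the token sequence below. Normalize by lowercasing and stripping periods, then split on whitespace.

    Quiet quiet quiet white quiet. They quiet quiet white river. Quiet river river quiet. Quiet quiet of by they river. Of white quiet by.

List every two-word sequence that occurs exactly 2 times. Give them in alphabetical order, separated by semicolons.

quiet white; river quiet; white quiet

Bigram counts meeting the condition (exactly 2 times):
  quiet white: 2
  river quiet: 2
  white quiet: 2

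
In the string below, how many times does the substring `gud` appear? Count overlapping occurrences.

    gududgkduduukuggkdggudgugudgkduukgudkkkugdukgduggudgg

5

Sliding a length-3 window over the 53 characters (51 positions):
  position 1–3: gud
  position 20–22: gud
  position 25–27: gud
  position 34–36: gud
  position 49–51: gud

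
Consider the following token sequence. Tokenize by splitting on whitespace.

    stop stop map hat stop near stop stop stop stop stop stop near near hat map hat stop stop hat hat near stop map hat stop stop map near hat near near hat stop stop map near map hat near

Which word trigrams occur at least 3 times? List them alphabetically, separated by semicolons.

hat stop stop; map hat stop; stop stop map; stop stop stop

Trigram counts meeting the condition (at least 3 times):
  hat stop stop: 3
  map hat stop: 3
  stop stop map: 3
  stop stop stop: 4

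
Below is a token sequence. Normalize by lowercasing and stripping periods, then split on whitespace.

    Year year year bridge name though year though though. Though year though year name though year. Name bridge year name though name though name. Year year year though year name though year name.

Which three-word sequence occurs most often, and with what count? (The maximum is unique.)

Trigram frequencies (highest first):
  though year name: 4
  name though year: 3
  year name though: 3
  year year year: 2
  though year though: 2
  year though year: 2
  … (14 more, each ≤ 2)

"though year name", 4 times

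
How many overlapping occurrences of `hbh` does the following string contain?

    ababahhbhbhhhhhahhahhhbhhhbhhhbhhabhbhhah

Sliding a length-3 window over the 41 characters (39 positions):
  position 7–9: hbh
  position 9–11: hbh
  position 22–24: hbh
  position 26–28: hbh
  position 30–32: hbh
  position 36–38: hbh

6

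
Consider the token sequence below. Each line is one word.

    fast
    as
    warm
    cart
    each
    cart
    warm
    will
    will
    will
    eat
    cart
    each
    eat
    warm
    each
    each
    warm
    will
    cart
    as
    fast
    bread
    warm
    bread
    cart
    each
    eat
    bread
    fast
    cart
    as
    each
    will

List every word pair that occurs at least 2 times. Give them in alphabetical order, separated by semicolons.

cart as; cart each; each eat; warm will; will will

Bigram counts meeting the condition (at least 2 times):
  cart as: 2
  cart each: 3
  each eat: 2
  warm will: 2
  will will: 2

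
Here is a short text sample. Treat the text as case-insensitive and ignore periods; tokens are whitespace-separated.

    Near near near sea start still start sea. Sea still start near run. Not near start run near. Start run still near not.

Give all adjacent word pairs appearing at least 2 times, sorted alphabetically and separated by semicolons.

near near; near start; start run; still start

Bigram counts meeting the condition (at least 2 times):
  near near: 2
  near start: 2
  start run: 2
  still start: 2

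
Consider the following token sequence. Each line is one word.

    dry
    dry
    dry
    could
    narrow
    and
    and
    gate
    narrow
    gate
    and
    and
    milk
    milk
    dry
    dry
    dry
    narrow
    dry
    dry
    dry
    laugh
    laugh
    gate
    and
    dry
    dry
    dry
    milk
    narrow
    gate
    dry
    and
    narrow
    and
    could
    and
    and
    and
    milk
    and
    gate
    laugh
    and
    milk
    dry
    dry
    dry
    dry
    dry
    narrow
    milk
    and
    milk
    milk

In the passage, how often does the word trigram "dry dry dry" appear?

Scanning the 53 overlapping trigram windows for "dry dry dry":
  position 1–3: dry dry dry
  position 15–17: dry dry dry
  position 19–21: dry dry dry
  position 26–28: dry dry dry
  position 46–48: dry dry dry
  position 47–49: dry dry dry
  position 48–50: dry dry dry

7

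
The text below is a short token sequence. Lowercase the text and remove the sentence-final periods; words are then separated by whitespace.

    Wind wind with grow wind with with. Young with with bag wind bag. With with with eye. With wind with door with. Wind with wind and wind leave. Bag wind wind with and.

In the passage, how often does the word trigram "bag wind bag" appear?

1

Scanning the 31 overlapping trigram windows for "bag wind bag":
  position 11–13: bag wind bag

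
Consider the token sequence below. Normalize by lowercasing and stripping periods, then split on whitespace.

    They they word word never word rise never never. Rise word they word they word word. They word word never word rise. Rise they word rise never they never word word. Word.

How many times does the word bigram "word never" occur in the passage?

Scanning the 31 overlapping bigram windows for "word never":
  position 4–5: word never
  position 19–20: word never

2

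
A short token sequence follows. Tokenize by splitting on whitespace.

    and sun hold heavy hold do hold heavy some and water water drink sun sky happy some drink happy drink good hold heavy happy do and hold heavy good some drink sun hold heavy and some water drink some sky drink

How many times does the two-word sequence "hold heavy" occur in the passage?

5

Scanning the 40 overlapping bigram windows for "hold heavy":
  position 3–4: hold heavy
  position 7–8: hold heavy
  position 22–23: hold heavy
  position 27–28: hold heavy
  position 33–34: hold heavy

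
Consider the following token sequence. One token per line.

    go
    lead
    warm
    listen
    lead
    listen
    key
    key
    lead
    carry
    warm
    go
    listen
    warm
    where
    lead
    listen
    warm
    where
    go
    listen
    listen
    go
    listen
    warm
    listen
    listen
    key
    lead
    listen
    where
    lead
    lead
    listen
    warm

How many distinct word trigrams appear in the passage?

30

35 tokens → 33 trigram windows in total.
Repeated trigrams (each contributes count−1 duplicates):
  go listen warm: 2
  lead listen warm: 2
  listen warm where: 2
3 duplicate windows → 33 − 3 = 30 distinct.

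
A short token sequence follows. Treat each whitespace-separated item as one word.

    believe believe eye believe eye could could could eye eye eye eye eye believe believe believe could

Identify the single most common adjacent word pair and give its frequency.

"eye eye", 4 times

Bigram frequencies (highest first):
  eye eye: 4
  believe believe: 3
  believe eye: 2
  eye believe: 2
  could could: 2
  eye could: 1
  … (2 more, each ≤ 1)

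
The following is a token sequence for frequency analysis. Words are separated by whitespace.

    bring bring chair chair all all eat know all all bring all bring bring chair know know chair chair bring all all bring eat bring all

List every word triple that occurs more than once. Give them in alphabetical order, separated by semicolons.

Trigram counts meeting the condition (more than once):
  all all bring: 2
  bring bring chair: 2

all all bring; bring bring chair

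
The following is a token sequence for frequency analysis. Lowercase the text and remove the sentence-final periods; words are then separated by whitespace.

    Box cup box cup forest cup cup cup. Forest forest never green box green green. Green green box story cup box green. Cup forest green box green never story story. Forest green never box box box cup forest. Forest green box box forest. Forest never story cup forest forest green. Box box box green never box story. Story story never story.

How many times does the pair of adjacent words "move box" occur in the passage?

Scanning the 60 overlapping bigram windows for "move box":
  (none found)

0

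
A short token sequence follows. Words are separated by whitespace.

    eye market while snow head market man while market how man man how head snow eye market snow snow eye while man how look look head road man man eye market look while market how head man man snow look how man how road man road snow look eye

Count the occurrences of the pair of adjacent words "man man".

3

Scanning the 48 overlapping bigram windows for "man man":
  position 11–12: man man
  position 28–29: man man
  position 37–38: man man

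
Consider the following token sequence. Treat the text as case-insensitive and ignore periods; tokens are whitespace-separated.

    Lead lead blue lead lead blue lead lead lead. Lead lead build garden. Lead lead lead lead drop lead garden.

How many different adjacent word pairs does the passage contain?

9

20 tokens → 19 bigram windows in total.
Repeated bigrams (each contributes count−1 duplicates):
  lead lead: 9
  blue lead: 2
  lead blue: 2
10 duplicate windows → 19 − 10 = 9 distinct.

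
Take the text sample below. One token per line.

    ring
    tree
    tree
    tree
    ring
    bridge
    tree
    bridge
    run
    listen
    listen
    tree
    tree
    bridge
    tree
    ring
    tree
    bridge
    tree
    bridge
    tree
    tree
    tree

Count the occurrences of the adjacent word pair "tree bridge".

Scanning the 22 overlapping bigram windows for "tree bridge":
  position 7–8: tree bridge
  position 13–14: tree bridge
  position 17–18: tree bridge
  position 19–20: tree bridge

4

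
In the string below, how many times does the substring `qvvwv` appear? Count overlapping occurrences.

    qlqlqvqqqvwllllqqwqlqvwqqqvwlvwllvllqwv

0

Sliding a length-5 window over the 39 characters (35 positions):
  (no match at any position)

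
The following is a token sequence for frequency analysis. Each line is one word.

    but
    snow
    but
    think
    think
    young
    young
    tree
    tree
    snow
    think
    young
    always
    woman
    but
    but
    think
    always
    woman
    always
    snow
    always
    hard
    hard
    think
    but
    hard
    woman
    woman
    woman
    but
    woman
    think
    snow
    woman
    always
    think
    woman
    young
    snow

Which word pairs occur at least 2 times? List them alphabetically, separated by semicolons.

always woman; but think; think young; woman always; woman but; woman woman

Bigram counts meeting the condition (at least 2 times):
  always woman: 2
  but think: 2
  think young: 2
  woman always: 2
  woman but: 2
  woman woman: 2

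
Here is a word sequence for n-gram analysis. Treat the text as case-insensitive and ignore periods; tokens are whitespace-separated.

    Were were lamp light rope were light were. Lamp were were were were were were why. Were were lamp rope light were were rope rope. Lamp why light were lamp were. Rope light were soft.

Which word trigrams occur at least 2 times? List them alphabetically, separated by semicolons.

Trigram counts meeting the condition (at least 2 times):
  light were lamp: 2
  rope light were: 2
  were lamp were: 2
  were were lamp: 2
  were were were: 4

light were lamp; rope light were; were lamp were; were were lamp; were were were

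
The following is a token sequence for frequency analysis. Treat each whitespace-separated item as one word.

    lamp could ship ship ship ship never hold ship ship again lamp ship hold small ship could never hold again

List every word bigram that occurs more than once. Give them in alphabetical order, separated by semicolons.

never hold; ship ship

Bigram counts meeting the condition (more than once):
  never hold: 2
  ship ship: 4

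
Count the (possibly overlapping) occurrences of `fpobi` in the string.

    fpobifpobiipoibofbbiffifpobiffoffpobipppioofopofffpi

Sliding a length-5 window over the 52 characters (48 positions):
  position 1–5: fpobi
  position 6–10: fpobi
  position 24–28: fpobi
  position 33–37: fpobi

4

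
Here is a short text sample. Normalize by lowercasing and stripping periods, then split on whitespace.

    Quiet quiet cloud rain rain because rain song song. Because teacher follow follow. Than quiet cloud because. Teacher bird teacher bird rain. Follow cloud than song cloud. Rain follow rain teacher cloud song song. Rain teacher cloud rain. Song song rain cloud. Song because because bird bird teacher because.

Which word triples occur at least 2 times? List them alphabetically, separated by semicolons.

rain song song; rain teacher cloud; song song rain

Trigram counts meeting the condition (at least 2 times):
  rain song song: 2
  rain teacher cloud: 2
  song song rain: 2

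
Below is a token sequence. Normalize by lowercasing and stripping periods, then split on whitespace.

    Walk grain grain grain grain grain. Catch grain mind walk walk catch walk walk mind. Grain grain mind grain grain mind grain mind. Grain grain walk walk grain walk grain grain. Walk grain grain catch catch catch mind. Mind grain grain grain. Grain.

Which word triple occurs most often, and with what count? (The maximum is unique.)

Trigram frequencies (highest first):
  grain grain grain: 5
  mind grain grain: 4
  walk grain grain: 3
  grain mind grain: 3
  grain grain catch: 2
  grain grain mind: 2
  … (20 more, each ≤ 2)

"grain grain grain", 5 times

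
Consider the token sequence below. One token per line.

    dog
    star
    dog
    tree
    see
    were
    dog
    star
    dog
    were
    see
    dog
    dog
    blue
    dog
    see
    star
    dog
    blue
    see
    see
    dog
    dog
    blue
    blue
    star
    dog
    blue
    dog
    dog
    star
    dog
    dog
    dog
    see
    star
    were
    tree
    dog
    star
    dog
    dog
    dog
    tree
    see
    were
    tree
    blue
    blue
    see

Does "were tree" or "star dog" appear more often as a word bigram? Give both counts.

"were tree": 2 occurrences
"star dog": 6 occurrences

"star dog" (6 vs 2)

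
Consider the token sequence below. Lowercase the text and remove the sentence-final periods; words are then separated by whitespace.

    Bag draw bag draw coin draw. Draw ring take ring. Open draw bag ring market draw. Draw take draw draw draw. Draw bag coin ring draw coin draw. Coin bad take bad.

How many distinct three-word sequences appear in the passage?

28

32 tokens → 30 trigram windows in total.
Repeated trigrams (each contributes count−1 duplicates):
  draw coin draw: 2
  draw draw draw: 2
2 duplicate windows → 30 − 2 = 28 distinct.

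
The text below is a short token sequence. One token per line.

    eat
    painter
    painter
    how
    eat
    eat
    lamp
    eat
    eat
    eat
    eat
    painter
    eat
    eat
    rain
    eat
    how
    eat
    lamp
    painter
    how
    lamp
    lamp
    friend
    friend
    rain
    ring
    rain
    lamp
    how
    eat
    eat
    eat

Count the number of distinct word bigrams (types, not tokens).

21

33 tokens → 32 bigram windows in total.
Repeated bigrams (each contributes count−1 duplicates):
  eat eat: 7
  how eat: 3
  eat lamp: 2
  eat painter: 2
  painter how: 2
11 duplicate windows → 32 − 11 = 21 distinct.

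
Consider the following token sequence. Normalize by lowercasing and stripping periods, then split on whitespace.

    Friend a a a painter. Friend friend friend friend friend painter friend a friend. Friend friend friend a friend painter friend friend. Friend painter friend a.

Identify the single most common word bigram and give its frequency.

"friend friend", 9 times

Bigram frequencies (highest first):
  friend friend: 9
  friend a: 4
  painter friend: 4
  friend painter: 3
  a a: 2
  a friend: 2
  … (1 more, each ≤ 1)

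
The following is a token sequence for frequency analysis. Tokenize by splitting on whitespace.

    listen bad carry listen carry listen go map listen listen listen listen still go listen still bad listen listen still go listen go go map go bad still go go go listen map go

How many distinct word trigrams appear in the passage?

34 tokens → 32 trigram windows in total.
Repeated trigrams (each contributes count−1 duplicates):
  listen listen listen: 2
  listen listen still: 2
  listen still go: 2
  still go listen: 2
4 duplicate windows → 32 − 4 = 28 distinct.

28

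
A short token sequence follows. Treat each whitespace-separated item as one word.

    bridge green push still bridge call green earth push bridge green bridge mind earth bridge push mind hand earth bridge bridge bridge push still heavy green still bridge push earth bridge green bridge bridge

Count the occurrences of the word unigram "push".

Scanning the 34 tokens for "push":
  position 3: push
  position 9: push
  position 16: push
  position 23: push
  position 29: push

5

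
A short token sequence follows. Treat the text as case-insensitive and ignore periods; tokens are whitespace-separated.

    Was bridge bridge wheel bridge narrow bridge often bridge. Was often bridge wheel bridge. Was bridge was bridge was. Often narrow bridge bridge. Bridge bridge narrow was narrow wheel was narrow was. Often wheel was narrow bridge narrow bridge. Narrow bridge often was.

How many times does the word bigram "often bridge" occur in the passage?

Scanning the 42 overlapping bigram windows for "often bridge":
  position 8–9: often bridge
  position 11–12: often bridge

2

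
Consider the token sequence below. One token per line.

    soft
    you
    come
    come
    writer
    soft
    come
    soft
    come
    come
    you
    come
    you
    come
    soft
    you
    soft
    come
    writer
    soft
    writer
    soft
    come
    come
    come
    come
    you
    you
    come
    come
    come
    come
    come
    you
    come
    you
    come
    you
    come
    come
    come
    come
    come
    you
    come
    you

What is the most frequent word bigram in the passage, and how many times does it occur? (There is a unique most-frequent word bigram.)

"come come", 13 times

Bigram frequencies (highest first):
  come come: 13
  you come: 8
  come you: 8
  soft come: 4
  writer soft: 3
  soft you: 2
  … (5 more, each ≤ 2)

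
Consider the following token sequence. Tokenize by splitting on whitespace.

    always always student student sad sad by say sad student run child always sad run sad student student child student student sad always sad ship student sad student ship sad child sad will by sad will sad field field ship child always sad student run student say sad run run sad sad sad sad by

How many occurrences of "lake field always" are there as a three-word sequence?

Scanning the 53 overlapping trigram windows for "lake field always":
  (none found)

0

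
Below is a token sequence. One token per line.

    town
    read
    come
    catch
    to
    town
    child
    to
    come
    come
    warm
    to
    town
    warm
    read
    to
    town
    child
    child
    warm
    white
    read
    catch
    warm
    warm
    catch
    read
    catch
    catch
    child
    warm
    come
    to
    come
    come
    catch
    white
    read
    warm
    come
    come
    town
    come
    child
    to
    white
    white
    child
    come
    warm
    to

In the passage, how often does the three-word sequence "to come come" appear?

Scanning the 49 overlapping trigram windows for "to come come":
  position 8–10: to come come
  position 33–35: to come come

2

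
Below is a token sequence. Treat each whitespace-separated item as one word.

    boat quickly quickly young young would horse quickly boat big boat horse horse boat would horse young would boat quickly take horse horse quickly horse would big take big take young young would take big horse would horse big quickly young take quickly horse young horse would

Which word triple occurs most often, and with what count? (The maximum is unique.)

Trigram frequencies (highest first):
  young young would: 2
  boat quickly quickly: 1
  quickly quickly young: 1
  quickly young young: 1
  young would horse: 1
  would horse quickly: 1
  … (38 more, each ≤ 1)

"young young would", 2 times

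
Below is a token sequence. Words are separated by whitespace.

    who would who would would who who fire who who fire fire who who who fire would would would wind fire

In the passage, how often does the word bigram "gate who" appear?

0

Scanning the 20 overlapping bigram windows for "gate who":
  (none found)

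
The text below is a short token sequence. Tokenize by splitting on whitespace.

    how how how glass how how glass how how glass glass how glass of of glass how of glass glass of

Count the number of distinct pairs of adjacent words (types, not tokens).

21 tokens → 20 bigram windows in total.
Repeated bigrams (each contributes count−1 duplicates):
  glass how: 4
  how glass: 4
  how how: 4
  glass glass: 2
  glass of: 2
  of glass: 2
12 duplicate windows → 20 − 12 = 8 distinct.

8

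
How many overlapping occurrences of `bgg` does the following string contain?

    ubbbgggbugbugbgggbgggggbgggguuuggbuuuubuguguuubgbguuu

4

Sliding a length-3 window over the 53 characters (51 positions):
  position 4–6: bgg
  position 14–16: bgg
  position 18–20: bgg
  position 24–26: bgg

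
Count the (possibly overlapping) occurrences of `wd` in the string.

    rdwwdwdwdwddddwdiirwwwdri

6

Sliding a length-2 window over the 25 characters (24 positions):
  position 4–5: wd
  position 6–7: wd
  position 8–9: wd
  position 10–11: wd
  position 15–16: wd
  position 22–23: wd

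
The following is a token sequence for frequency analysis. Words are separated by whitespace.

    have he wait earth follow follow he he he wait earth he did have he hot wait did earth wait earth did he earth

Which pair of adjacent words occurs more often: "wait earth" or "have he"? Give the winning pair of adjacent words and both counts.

"wait earth" (3 vs 2)

"wait earth": 3 occurrences
"have he": 2 occurrences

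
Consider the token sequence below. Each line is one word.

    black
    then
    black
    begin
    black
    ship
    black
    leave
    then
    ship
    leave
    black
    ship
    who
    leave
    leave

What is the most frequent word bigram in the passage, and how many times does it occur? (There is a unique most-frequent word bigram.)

Bigram frequencies (highest first):
  black ship: 2
  black then: 1
  then black: 1
  black begin: 1
  begin black: 1
  ship black: 1
  … (8 more, each ≤ 1)

"black ship", 2 times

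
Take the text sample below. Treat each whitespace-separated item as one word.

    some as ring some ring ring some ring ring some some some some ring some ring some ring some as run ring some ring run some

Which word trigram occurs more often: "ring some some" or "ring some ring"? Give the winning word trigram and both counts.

"ring some some": 1 occurrence
"ring some ring": 5 occurrences

"ring some ring" (5 vs 1)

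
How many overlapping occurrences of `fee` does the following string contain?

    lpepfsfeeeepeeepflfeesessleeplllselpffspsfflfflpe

Sliding a length-3 window over the 49 characters (47 positions):
  position 7–9: fee
  position 19–21: fee

2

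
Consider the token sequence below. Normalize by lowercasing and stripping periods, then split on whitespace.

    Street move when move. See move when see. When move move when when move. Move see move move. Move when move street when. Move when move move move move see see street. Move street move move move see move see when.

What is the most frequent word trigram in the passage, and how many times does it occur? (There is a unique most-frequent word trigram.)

"move move move", 4 times

Trigram frequencies (highest first):
  move move move: 4
  move when move: 3
  move see move: 3
  when move move: 3
  move move see: 3
  move move when: 2
  … (21 more, each ≤ 1)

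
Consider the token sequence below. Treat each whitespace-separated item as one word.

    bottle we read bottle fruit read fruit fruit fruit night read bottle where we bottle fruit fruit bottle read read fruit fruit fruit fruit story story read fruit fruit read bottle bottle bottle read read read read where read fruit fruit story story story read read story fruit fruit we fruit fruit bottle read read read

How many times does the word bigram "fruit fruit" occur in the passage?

Scanning the 55 overlapping bigram windows for "fruit fruit":
  position 7–8: fruit fruit
  position 8–9: fruit fruit
  position 16–17: fruit fruit
  position 21–22: fruit fruit
  position 22–23: fruit fruit
  position 23–24: fruit fruit
  position 28–29: fruit fruit
  position 40–41: fruit fruit
  position 48–49: fruit fruit
  position 51–52: fruit fruit

10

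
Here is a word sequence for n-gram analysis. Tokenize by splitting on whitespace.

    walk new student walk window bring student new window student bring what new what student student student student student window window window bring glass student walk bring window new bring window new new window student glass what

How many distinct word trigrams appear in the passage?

31

37 tokens → 35 trigram windows in total.
Repeated trigrams (each contributes count−1 duplicates):
  student student student: 3
  bring window new: 2
  new window student: 2
4 duplicate windows → 35 − 4 = 31 distinct.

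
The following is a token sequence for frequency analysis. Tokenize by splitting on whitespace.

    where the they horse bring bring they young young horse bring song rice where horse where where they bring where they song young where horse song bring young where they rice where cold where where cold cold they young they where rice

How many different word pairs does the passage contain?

32

42 tokens → 41 bigram windows in total.
Repeated bigrams (each contributes count−1 duplicates):
  where they: 3
  horse bring: 2
  rice where: 2
  they young: 2
  where cold: 2
  where horse: 2
  where where: 2
  young where: 2
9 duplicate windows → 41 − 9 = 32 distinct.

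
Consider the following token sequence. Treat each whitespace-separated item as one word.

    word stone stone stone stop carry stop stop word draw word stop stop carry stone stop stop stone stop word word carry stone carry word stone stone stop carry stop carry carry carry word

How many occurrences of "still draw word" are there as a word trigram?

Scanning the 32 overlapping trigram windows for "still draw word":
  (none found)

0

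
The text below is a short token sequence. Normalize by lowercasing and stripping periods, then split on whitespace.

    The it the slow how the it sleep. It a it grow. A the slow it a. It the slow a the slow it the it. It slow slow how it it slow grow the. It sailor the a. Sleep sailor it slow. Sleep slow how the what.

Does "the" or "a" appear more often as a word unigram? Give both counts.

"the" (10 vs 5)

"the": 10 occurrences
"a": 5 occurrences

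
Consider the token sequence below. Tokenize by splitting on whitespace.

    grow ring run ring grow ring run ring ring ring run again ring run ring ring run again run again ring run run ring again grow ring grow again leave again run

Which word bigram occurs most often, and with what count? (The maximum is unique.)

"ring run", 6 times

Bigram frequencies (highest first):
  ring run: 6
  run ring: 4
  grow ring: 3
  ring ring: 3
  run again: 3
  ring grow: 2
  … (8 more, each ≤ 2)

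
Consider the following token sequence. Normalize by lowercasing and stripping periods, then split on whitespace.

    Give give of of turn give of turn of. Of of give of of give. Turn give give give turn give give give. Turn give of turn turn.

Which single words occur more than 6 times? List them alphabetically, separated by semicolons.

give; of; turn

Unigram counts meeting the condition (more than 6 times):
  give: 12
  of: 9
  turn: 7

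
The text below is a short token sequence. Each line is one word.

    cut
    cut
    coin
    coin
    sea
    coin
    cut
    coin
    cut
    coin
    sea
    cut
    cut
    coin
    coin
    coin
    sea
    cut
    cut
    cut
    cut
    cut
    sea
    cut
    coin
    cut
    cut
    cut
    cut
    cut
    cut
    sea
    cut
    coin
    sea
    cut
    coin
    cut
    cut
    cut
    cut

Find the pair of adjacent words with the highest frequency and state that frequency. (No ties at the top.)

"cut cut", 14 times

Bigram frequencies (highest first):
  cut cut: 14
  cut coin: 7
  sea cut: 5
  coin sea: 4
  coin cut: 4
  coin coin: 3
  … (2 more, each ≤ 2)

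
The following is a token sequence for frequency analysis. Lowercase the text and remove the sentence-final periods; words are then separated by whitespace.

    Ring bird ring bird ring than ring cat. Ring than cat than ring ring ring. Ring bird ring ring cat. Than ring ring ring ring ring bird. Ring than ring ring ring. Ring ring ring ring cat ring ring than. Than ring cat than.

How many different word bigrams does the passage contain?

44 tokens → 43 bigram windows in total.
Repeated bigrams (each contributes count−1 duplicates):
  ring ring: 15
  than ring: 5
  bird ring: 4
  ring bird: 4
  ring cat: 4
  ring than: 4
  cat than: 3
  cat ring: 2
33 duplicate windows → 43 − 33 = 10 distinct.

10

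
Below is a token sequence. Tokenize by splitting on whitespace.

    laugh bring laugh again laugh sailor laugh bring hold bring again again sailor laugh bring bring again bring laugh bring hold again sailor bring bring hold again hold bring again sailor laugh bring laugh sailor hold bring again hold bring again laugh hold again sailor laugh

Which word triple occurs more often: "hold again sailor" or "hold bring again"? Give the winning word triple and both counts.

"hold bring again" (4 vs 2)

"hold again sailor": 2 occurrences
"hold bring again": 4 occurrences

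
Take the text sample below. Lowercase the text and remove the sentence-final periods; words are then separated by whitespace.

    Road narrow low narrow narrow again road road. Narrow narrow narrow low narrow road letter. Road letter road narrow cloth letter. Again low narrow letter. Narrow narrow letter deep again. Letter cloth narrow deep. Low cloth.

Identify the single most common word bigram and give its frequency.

"narrow narrow", 4 times

Bigram frequencies (highest first):
  narrow narrow: 4
  road narrow: 3
  low narrow: 3
  narrow low: 2
  road letter: 2
  letter road: 2
  … (18 more, each ≤ 2)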